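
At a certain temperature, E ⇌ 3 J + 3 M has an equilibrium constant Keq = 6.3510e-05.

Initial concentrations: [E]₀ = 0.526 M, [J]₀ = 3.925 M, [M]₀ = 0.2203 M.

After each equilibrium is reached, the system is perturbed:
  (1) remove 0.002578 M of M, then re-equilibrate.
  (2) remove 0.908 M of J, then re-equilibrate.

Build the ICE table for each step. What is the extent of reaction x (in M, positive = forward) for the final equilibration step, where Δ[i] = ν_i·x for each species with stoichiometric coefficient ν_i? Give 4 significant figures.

Q₀ = 1.229 vs Keq = 6.3510e-05 ⇒ Q>K, reverse
Step 1:
                  E         J         M
  init        0.526     3.925    0.2203
  Δ         0.07042   -0.2113   -0.2113
  eq         0.5964     3.714  0.009043
  solve Keq expr → x = -0.07042; check Q = 6.3510e-05
Then remove 0.002578 M of M.
Step 2:
                  E         J         M
  init       0.5964     3.714  0.006465
  Δ       -8.5581e-04  0.002567  0.002567
  eq         0.5956     3.716  0.009033
  solve Keq expr → x = 8.5581e-04; check Q = 6.3510e-05
Then remove 0.908 M of J.
Step 3:
                  E         J         M
  init       0.5956     2.808  0.009033
  Δ       -9.6722e-04  0.002902  0.002902
  eq         0.5946     2.811   0.01193
  solve Keq expr → x = 9.6722e-04; check Q = 6.3510e-05

x = 9.6722e-04 M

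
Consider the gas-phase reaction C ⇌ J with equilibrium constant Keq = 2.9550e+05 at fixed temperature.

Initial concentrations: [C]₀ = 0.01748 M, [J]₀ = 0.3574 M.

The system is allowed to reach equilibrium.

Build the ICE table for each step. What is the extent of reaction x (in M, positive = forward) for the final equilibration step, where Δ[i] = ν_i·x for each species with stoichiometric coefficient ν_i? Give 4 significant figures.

x = 0.01748 M

Q₀ = 20.45 vs Keq = 2.9550e+05 ⇒ Q<K, forward
Step 1:
                  C         J
  Initial   0.01748    0.3574
  Change   -0.01748   0.01748
  Equil   1.2686e-06    0.3749
  solve Keq expr → x = 0.01748; check Q = 2.9550e+05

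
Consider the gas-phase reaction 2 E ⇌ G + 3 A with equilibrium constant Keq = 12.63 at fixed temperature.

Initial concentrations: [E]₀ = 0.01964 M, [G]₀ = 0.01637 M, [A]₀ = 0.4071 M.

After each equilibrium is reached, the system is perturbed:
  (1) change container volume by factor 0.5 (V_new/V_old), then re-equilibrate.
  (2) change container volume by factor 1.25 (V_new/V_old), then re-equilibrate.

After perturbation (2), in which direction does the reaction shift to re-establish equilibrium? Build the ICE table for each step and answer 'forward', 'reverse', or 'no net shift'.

Q₀ = 2.863 vs Keq = 12.63 ⇒ Q<K, forward
Step 1:
                    E           G           A
  init        0.01964     0.01637      0.4071
  Δ         -0.008624    0.004312     0.01294
  eq          0.01102     0.02068        0.42
  solve Keq expr → x = 0.004312; check Q = 12.63
Then change container volume by factor 0.5 (V_new/V_old).
Step 2:
                    E           G           A
  init        0.02203     0.04136      0.8401
  Δ            0.0159   -0.007949    -0.02385
  eq          0.03793     0.03341      0.8162
  solve Keq expr → x = -0.007949; check Q = 12.63
Then change container volume by factor 1.25 (V_new/V_old).
Step 3:
                    E           G           A
  init        0.03034     0.02673       0.653
  Δ         -0.004634    0.002317     0.00695
  eq          0.02571     0.02905      0.6599
  solve Keq expr → x = 0.002317; check Q = 12.63

Direction: forward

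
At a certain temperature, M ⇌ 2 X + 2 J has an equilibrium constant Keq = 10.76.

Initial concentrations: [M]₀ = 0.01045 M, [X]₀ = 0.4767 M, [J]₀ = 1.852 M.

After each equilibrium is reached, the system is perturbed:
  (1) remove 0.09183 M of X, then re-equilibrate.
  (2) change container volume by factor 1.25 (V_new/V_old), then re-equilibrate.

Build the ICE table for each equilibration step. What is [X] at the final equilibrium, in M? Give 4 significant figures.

Q₀ = 74.59 vs Keq = 10.76 ⇒ Q>K, reverse
Step 1:
                  M         X         J
  I         0.01045    0.4767     1.852
  C         0.03712  -0.07425  -0.07425
  E         0.04757    0.4025     1.778
  solve Keq expr → x = -0.03712; check Q = 10.76
Then remove 0.09183 M of X.
Step 2:
                  M         X         J
  I         0.04757    0.3106     1.778
  C        -0.01321   0.02642   0.02642
  E         0.03436     0.337     1.804
  solve Keq expr → x = 0.01321; check Q = 10.76
Then change container volume by factor 1.25 (V_new/V_old).
Step 3:
                  M         X         J
  I         0.02749    0.2696     1.443
  C        -0.01062   0.02125   0.02125
  E         0.01687    0.2909     1.465
  solve Keq expr → x = 0.01062; check Q = 10.76

[X]_eq = 0.2909 M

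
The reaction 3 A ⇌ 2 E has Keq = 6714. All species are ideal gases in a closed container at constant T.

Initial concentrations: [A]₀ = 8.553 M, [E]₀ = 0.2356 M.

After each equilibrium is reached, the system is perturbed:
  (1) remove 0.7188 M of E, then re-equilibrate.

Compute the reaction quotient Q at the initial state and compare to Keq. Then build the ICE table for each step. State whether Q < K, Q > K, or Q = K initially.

Q₀ = 8.8715e-05; Q < K (proceeds forward)

Q₀ = 8.8715e-05 vs Keq = 6714 ⇒ Q<K, forward
Step 1:
                    A           E
  I             8.553      0.2356
  C            -8.381       5.588
  E            0.1716       5.823
  solve Keq expr → x = 2.794; check Q = 6714
Then remove 0.7188 M of E.
Step 2:
                    A           E
  I            0.1716       5.104
  C          -0.01423    0.009488
  E            0.1573       5.114
  solve Keq expr → x = 0.004744; check Q = 6714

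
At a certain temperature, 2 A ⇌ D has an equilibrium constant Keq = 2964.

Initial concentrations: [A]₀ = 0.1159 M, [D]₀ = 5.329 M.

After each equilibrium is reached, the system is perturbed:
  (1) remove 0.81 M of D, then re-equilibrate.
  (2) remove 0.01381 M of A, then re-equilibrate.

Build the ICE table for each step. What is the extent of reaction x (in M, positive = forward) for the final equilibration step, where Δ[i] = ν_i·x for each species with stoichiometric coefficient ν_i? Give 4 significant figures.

x = -0.00689 M

Q₀ = 396.7 vs Keq = 2964 ⇒ Q<K, forward
Step 1:
                    A           D
  init         0.1159       5.329
  Δ          -0.07335     0.03668
  eq          0.04255       5.366
  solve Keq expr → x = 0.03668; check Q = 2964
Then remove 0.81 M of D.
Step 2:
                    A           D
  init        0.04255       4.556
  Δ         -0.003336    0.001668
  eq          0.03921       4.557
  solve Keq expr → x = 0.001668; check Q = 2964
Then remove 0.01381 M of A.
Step 3:
                    A           D
  init         0.0254       4.557
  Δ           0.01378    -0.00689
  eq          0.03918        4.55
  solve Keq expr → x = -0.00689; check Q = 2964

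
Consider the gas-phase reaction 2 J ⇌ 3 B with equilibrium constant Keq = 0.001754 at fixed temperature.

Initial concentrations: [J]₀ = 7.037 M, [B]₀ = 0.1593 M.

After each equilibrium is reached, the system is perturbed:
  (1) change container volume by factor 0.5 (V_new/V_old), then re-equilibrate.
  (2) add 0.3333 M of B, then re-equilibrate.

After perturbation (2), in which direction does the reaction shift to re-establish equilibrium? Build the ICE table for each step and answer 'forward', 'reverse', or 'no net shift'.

Q₀ = 8.1634e-05 vs Keq = 0.001754 ⇒ Q<K, forward
Step 1:
                   J          B
  init         7.037     0.1593
  Δ          -0.1839     0.2758
  eq           6.853     0.4351
  solve Keq expr → x = 0.09194; check Q = 0.001754
Then change container volume by factor 0.5 (V_new/V_old).
Step 2:
                   J          B
  init         13.71     0.8702
  Δ           0.1171    -0.1756
  eq           13.82     0.6946
  solve Keq expr → x = -0.05853; check Q = 0.001754
Then add 0.3333 M of B.
Step 3:
                   J          B
  init         13.82      1.028
  Δ           0.2174     -0.326
  eq           14.04     0.7019
  solve Keq expr → x = -0.1087; check Q = 0.001754

Direction: reverse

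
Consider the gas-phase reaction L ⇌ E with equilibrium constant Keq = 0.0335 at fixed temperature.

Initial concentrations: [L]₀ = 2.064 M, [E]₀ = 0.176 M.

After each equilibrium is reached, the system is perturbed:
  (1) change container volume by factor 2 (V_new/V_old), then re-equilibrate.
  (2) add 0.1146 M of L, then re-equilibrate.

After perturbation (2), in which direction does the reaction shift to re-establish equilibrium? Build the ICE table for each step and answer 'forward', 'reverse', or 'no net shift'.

Q₀ = 0.08527 vs Keq = 0.0335 ⇒ Q>K, reverse
Step 1:
                  L         E
  init        2.064     0.176
  Δ          0.1034   -0.1034
  eq          2.167   0.07261
  solve Keq expr → x = -0.1034; check Q = 0.0335
Then change container volume by factor 2 (V_new/V_old).
Step 2:
                  L         E
  init        1.084    0.0363
  Δ               0         0
  eq          1.084    0.0363
  solve Keq expr → x = 0; check Q = 0.0335
Then add 0.1146 M of L.
Step 3:
                  L         E
  init        1.198    0.0363
  Δ       -0.003715  0.003715
  eq          1.195   0.04002
  solve Keq expr → x = 0.003715; check Q = 0.0335

Direction: forward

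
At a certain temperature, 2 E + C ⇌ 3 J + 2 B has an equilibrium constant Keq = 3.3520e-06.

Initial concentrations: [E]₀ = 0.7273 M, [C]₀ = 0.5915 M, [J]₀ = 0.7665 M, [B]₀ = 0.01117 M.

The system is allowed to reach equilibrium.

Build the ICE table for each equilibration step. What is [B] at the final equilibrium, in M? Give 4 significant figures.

Q₀ = 1.7958e-04 vs Keq = 3.3520e-06 ⇒ Q>K, reverse
Step 1:
                    E           C           J           B
  init         0.7273      0.5915      0.7665     0.01117
  Δ          0.009573    0.004786    -0.01436   -0.009573
  eq           0.7369      0.5963      0.7521    0.001597
  solve Keq expr → x = -0.004786; check Q = 3.3520e-06

[B]_eq = 0.001597 M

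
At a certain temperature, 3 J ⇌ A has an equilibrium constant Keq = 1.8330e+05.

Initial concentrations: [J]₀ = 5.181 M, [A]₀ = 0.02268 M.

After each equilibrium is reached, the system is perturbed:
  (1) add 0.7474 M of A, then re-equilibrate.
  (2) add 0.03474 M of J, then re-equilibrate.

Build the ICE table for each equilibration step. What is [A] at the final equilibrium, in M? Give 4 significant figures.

Q₀ = 1.6308e-04 vs Keq = 1.8330e+05 ⇒ Q<K, forward
Step 1:
                    J           A
  Initial       5.181     0.02268
  Change        -5.16        1.72
  Equil       0.02118       1.743
  solve Keq expr → x = 1.72; check Q = 1.8330e+05
Then add 0.7474 M of A.
Step 2:
                    J           A
  Initial     0.02118        2.49
  Change     0.002673 -8.9114e-04
  Equil       0.02386       2.489
  solve Keq expr → x = -8.9114e-04; check Q = 1.8330e+05
Then add 0.03474 M of J.
Step 3:
                    J           A
  Initial      0.0586       2.489
  Change      -0.0347     0.01157
  Equil       0.02389       2.501
  solve Keq expr → x = 0.01157; check Q = 1.8330e+05

[A]_eq = 2.501 M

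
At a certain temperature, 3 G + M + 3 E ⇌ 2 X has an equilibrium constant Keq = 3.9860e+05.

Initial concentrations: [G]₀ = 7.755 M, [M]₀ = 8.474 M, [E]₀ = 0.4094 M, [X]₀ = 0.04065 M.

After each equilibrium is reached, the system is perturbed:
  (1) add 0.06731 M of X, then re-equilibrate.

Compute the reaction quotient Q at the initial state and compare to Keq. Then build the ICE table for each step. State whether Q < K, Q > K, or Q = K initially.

Q₀ = 6.0932e-06 vs Keq = 3.9860e+05 ⇒ Q<K, forward
Step 1:
                  G         M         E         X
  init        7.755     8.474    0.4094   0.04065
  Δ          -0.409   -0.1363    -0.409    0.2727
  eq          7.346     8.338 4.2079e-04    0.3133
  solve Keq expr → x = 0.1363; check Q = 3.9860e+05
Then add 0.06731 M of X.
Step 2:
                  G         M         E         X
  init        7.346     8.338 4.2079e-04    0.3806
  Δ       5.8257e-05 1.9419e-05 5.8257e-05 -3.8838e-05
  eq          7.346     8.338 4.7904e-04    0.3806
  solve Keq expr → x = -1.9419e-05; check Q = 3.9860e+05

Q₀ = 6.0932e-06; Q < K (proceeds forward)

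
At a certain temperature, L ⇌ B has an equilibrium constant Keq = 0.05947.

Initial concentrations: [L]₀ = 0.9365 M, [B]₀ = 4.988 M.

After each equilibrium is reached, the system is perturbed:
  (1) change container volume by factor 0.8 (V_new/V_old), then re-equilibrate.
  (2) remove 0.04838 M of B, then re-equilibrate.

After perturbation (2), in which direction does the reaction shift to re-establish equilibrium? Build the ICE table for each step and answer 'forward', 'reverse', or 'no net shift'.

Q₀ = 5.326 vs Keq = 0.05947 ⇒ Q>K, reverse
Step 1:
                   L          B
  Initial     0.9365      4.988
  Change       4.655     -4.655
  Equil        5.592     0.3326
  solve Keq expr → x = -4.655; check Q = 0.05947
Then change container volume by factor 0.8 (V_new/V_old).
Step 2:
                   L          B
  Initial       6.99     0.4157
  Change           0          0
  Equil         6.99     0.4157
  solve Keq expr → x = 0; check Q = 0.05947
Then remove 0.04838 M of B.
Step 3:
                   L          B
  Initial       6.99     0.3673
  Change    -0.04566    0.04566
  Equil        6.944      0.413
  solve Keq expr → x = 0.04566; check Q = 0.05947

Direction: forward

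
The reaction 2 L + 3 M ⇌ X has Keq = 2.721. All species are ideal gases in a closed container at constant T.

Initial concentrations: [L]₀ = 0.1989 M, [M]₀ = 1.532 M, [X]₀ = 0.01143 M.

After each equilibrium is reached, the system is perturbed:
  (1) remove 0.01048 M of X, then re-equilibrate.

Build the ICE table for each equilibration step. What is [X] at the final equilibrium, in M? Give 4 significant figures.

[X]_eq = 0.05569 M

Q₀ = 0.08035 vs Keq = 2.721 ⇒ Q<K, forward
Step 1:
                   L          M          X
  I           0.1989      1.532    0.01143
  C          -0.1042    -0.1563     0.0521
  E           0.0947      1.376    0.06353
  solve Keq expr → x = 0.0521; check Q = 2.721
Then remove 0.01048 M of X.
Step 2:
                   L          M          X
  I           0.0947      1.376    0.05305
  C         -0.00527  -0.007905   0.002635
  E          0.08943      1.368    0.05569
  solve Keq expr → x = 0.002635; check Q = 2.721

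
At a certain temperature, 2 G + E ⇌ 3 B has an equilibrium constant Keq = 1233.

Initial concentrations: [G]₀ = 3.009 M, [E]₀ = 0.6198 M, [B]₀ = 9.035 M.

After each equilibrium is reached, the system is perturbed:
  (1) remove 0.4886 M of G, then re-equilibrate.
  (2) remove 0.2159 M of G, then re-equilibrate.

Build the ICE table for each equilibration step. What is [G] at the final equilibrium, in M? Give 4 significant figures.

Q₀ = 131.4 vs Keq = 1233 ⇒ Q<K, forward
Step 1:
                  G         E         B
  I           3.009    0.6198     9.035
  C         -0.8554   -0.4277     1.283
  E           2.154    0.1921     10.32
  solve Keq expr → x = 0.4277; check Q = 1233
Then remove 0.4886 M of G.
Step 2:
                  G         E         B
  I           1.665    0.1921     10.32
  C          0.1345   0.06723   -0.2017
  E           1.799    0.2593     10.12
  solve Keq expr → x = -0.06723; check Q = 1233
Then remove 0.2159 M of G.
Step 3:
                  G         E         B
  I           1.584    0.2593     10.12
  C         0.07334   0.03667     -0.11
  E           1.657     0.296     10.01
  solve Keq expr → x = -0.03667; check Q = 1233

[G]_eq = 1.657 M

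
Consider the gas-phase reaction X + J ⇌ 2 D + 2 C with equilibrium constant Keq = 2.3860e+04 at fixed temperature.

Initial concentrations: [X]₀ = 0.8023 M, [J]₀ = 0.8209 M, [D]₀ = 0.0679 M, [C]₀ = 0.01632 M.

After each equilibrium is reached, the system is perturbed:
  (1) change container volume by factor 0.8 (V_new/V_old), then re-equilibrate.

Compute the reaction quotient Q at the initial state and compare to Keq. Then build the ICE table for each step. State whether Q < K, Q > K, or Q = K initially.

Q₀ = 1.8645e-06; Q < K (proceeds forward)

Q₀ = 1.8645e-06 vs Keq = 2.3860e+04 ⇒ Q<K, forward
Step 1:
                  X         J         D         C
  Initial    0.8023    0.8209    0.0679   0.01632
  Change    -0.7921   -0.7921     1.584     1.584
  Equil     0.01018   0.02878     1.652     1.601
  solve Keq expr → x = 0.7921; check Q = 2.3860e+04
Then change container volume by factor 0.8 (V_new/V_old).
Step 2:
                  X         J         D         C
  Initial   0.01273   0.03598     2.065     2.001
  Change   0.004592  0.004592 -0.009184 -0.009184
  Equil     0.01732   0.04057     2.056     1.992
  solve Keq expr → x = -0.004592; check Q = 2.3860e+04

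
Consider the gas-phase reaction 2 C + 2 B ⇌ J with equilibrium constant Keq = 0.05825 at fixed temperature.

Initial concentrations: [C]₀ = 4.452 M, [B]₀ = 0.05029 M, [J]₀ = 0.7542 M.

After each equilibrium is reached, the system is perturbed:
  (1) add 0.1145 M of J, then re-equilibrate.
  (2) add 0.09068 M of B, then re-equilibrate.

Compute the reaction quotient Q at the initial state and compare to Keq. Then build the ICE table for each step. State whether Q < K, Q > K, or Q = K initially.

Q₀ = 15.05; Q > K (proceeds reverse)

Q₀ = 15.05 vs Keq = 0.05825 ⇒ Q>K, reverse
Step 1:
                    C           B           J
  Initial       4.452     0.05029      0.7542
  Change        0.531       0.531     -0.2655
  Equil         4.983      0.5813      0.4887
  solve Keq expr → x = -0.2655; check Q = 0.05825
Then add 0.1145 M of J.
Step 2:
                    C           B           J
  Initial       4.983      0.5813      0.6032
  Change      0.04621     0.04621     -0.0231
  Equil         5.029      0.6275      0.5801
  solve Keq expr → x = -0.0231; check Q = 0.05825
Then add 0.09068 M of B.
Step 3:
                    C           B           J
  Initial       5.029      0.7182      0.5801
  Change     -0.06493    -0.06493     0.03246
  Equil         4.964      0.6532      0.6126
  solve Keq expr → x = 0.03246; check Q = 0.05825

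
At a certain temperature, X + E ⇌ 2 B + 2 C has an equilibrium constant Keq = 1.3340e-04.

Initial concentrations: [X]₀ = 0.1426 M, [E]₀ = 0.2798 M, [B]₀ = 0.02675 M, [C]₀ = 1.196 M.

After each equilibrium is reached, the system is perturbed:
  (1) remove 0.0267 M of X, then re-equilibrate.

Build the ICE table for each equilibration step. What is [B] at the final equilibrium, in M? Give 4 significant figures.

[B]_eq = 0.00191 M

Q₀ = 0.02565 vs Keq = 1.3340e-04 ⇒ Q>K, reverse
Step 1:
                   X          E          B          C
  Initial     0.1426     0.2798    0.02675      1.196
  Change     0.01233    0.01233   -0.02465   -0.02465
  Equil       0.1549     0.2921   0.002098      1.171
  solve Keq expr → x = -0.01233; check Q = 1.3340e-04
Then remove 0.0267 M of X.
Step 2:
                   X          E          B          C
  Initial     0.1282     0.2921   0.002098      1.171
  Change  9.3993e-05 9.3993e-05 -1.8799e-04 -1.8799e-04
  Equil       0.1283     0.2922    0.00191      1.171
  solve Keq expr → x = -9.3993e-05; check Q = 1.3340e-04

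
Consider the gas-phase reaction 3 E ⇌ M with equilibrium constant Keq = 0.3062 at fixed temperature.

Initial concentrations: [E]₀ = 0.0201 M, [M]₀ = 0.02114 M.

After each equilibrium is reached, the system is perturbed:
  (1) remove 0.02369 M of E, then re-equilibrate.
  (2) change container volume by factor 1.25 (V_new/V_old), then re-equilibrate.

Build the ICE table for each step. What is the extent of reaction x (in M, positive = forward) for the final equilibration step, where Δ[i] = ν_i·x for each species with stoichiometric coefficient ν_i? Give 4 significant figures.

Q₀ = 2603 vs Keq = 0.3062 ⇒ Q>K, reverse
Step 1:
                  E         M
  Initial    0.0201   0.02114
  Change    0.06289  -0.02096
  Equil     0.08299 1.7505e-04
  solve Keq expr → x = -0.02096; check Q = 0.3062
Then remove 0.02369 M of E.
Step 2:
                  E         M
  Initial    0.0593 1.7505e-04
  Change  3.3033e-04 -1.1011e-04
  Equil     0.05964 6.4940e-05
  solve Keq expr → x = -1.1011e-04; check Q = 0.3062
Then change container volume by factor 1.25 (V_new/V_old).
Step 3:
                  E         M
  Initial   0.04771 5.1952e-05
  Change  5.5758e-05 -1.8586e-05
  Equil     0.04776 3.3366e-05
  solve Keq expr → x = -1.8586e-05; check Q = 0.3062

x = -1.8586e-05 M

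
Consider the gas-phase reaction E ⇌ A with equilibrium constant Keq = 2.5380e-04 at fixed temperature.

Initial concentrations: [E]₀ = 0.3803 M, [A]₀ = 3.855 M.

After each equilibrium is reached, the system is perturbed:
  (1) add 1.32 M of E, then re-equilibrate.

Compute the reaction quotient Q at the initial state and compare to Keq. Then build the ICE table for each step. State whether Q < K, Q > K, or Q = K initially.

Q₀ = 10.14; Q > K (proceeds reverse)

Q₀ = 10.14 vs Keq = 2.5380e-04 ⇒ Q>K, reverse
Step 1:
                    E           A
  init         0.3803       3.855
  Δ             3.854      -3.854
  eq            4.234    0.001075
  solve Keq expr → x = -3.854; check Q = 2.5380e-04
Then add 1.32 M of E.
Step 2:
                    E           A
  init          5.554    0.001075
  Δ       -3.3493e-04  3.3493e-04
  eq            5.554     0.00141
  solve Keq expr → x = 3.3493e-04; check Q = 2.5380e-04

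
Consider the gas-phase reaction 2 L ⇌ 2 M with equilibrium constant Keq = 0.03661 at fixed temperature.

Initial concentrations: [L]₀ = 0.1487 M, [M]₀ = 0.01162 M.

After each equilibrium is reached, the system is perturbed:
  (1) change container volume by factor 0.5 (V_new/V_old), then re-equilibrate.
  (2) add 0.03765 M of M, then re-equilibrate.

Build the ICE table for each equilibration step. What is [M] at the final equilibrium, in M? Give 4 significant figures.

[M]_eq = 0.05754 M

Q₀ = 0.006106 vs Keq = 0.03661 ⇒ Q<K, forward
Step 1:
                    L           M
  Initial      0.1487     0.01162
  Change     -0.01413     0.01413
  Equil        0.1346     0.02575
  solve Keq expr → x = 0.007064; check Q = 0.03661
Then change container volume by factor 0.5 (V_new/V_old).
Step 2:
                    L           M
  Initial      0.2691      0.0515
  Change            0           0
  Equil        0.2691      0.0515
  solve Keq expr → x = 0; check Q = 0.03661
Then add 0.03765 M of M.
Step 3:
                    L           M
  Initial      0.2691     0.08915
  Change       0.0316     -0.0316
  Equil        0.3007     0.05754
  solve Keq expr → x = -0.0158; check Q = 0.03661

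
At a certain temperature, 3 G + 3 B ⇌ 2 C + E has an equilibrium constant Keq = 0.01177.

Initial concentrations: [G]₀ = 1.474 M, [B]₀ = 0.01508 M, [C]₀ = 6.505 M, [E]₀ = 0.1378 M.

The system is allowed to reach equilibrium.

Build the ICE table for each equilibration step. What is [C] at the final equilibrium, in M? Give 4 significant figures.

Q₀ = 5.3094e+05 vs Keq = 0.01177 ⇒ Q>K, reverse
Step 1:
                    G           B           C           E
  Initial       1.474     0.01508       6.505      0.1378
  Change       0.4129      0.4129     -0.2753     -0.1376
  Equil         1.887       0.428        6.23  1.5975e-04
  solve Keq expr → x = -0.1376; check Q = 0.01177

[C]_eq = 6.23 M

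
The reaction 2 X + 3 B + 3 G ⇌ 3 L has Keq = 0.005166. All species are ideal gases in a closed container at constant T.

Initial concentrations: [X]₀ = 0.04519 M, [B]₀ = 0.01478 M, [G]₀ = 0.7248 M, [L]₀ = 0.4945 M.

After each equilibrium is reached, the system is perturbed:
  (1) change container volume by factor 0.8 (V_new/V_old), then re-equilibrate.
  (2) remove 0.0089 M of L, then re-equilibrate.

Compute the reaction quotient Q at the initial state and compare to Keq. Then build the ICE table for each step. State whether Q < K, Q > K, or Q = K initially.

Q₀ = 4.8166e+07 vs Keq = 0.005166 ⇒ Q>K, reverse
Step 1:
                    X           B           G           L
  init        0.04519     0.01478      0.7248      0.4945
  Δ            0.2989      0.4484      0.4484     -0.4484
  eq           0.3441      0.4632       1.173     0.04612
  solve Keq expr → x = -0.1495; check Q = 0.005166
Then change container volume by factor 0.8 (V_new/V_old).
Step 2:
                    X           B           G           L
  init         0.4301      0.5789       1.466     0.05766
  Δ          -0.01351    -0.02026    -0.02026     0.02026
  eq           0.4166      0.5587       1.446     0.07791
  solve Keq expr → x = 0.006753; check Q = 0.005166
Then remove 0.0089 M of L.
Step 3:
                    X           B           G           L
  init         0.4166      0.5587       1.446     0.06901
  Δ         -0.004655   -0.006983   -0.006983    0.006983
  eq            0.412      0.5517       1.439       0.076
  solve Keq expr → x = 0.002328; check Q = 0.005166

Q₀ = 4.8166e+07; Q > K (proceeds reverse)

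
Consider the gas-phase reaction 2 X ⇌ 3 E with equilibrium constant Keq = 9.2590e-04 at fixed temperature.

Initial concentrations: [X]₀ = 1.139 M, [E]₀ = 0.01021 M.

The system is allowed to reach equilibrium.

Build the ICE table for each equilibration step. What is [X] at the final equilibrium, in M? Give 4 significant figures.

Q₀ = 8.2041e-07 vs Keq = 9.2590e-04 ⇒ Q<K, forward
Step 1:
                   X          E
  init         1.139    0.01021
  Δ         -0.06149    0.09223
  eq           1.078     0.1024
  solve Keq expr → x = 0.03074; check Q = 9.2590e-04

[X]_eq = 1.078 M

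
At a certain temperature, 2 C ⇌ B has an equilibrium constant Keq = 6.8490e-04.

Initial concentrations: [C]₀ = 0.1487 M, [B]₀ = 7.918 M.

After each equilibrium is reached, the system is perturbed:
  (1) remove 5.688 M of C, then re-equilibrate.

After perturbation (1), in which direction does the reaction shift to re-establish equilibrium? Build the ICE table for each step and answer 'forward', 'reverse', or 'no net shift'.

Q₀ = 358.1 vs Keq = 6.8490e-04 ⇒ Q>K, reverse
Step 1:
                   C          B
  I           0.1487      7.918
  C             15.5      -7.75
  E            15.65     0.1677
  solve Keq expr → x = -7.75; check Q = 6.8490e-04
Then remove 5.688 M of C.
Step 2:
                   C          B
  I            9.961     0.1677
  C           0.1942    -0.0971
  E            10.16    0.07064
  solve Keq expr → x = -0.0971; check Q = 6.8490e-04

Direction: reverse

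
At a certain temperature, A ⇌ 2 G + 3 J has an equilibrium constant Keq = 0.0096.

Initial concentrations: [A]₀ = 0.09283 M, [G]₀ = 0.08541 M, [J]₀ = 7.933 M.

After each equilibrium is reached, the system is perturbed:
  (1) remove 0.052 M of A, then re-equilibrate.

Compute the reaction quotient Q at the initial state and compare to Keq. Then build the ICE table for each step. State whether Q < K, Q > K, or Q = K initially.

Q₀ = 39.23 vs Keq = 0.0096 ⇒ Q>K, reverse
Step 1:
                  A         G         J
  init      0.09283   0.08541     7.933
  Δ         0.04188  -0.08376   -0.1256
  eq         0.1347  0.001648     7.807
  solve Keq expr → x = -0.04188; check Q = 0.0096
Then remove 0.052 M of A.
Step 2:
                  A         G         J
  init      0.08271  0.001648     7.807
  Δ       1.7763e-04 -3.5525e-04 -5.3288e-04
  eq        0.08289  0.001293     7.807
  solve Keq expr → x = -1.7763e-04; check Q = 0.0096

Q₀ = 39.23; Q > K (proceeds reverse)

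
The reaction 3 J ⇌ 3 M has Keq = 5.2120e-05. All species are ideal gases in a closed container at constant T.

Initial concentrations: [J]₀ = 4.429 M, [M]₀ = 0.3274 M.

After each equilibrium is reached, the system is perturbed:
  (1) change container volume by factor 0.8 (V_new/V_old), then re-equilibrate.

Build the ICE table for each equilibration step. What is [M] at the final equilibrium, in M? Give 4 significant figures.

[M]_eq = 0.2141 M

Q₀ = 4.0394e-04 vs Keq = 5.2120e-05 ⇒ Q>K, reverse
Step 1:
                   J          M
  I            4.429     0.3274
  C           0.1561    -0.1561
  E            4.585     0.1713
  solve Keq expr → x = -0.05204; check Q = 5.2120e-05
Then change container volume by factor 0.8 (V_new/V_old).
Step 2:
                   J          M
  I            5.731     0.2141
  C                0          0
  E            5.731     0.2141
  solve Keq expr → x = 0; check Q = 5.2120e-05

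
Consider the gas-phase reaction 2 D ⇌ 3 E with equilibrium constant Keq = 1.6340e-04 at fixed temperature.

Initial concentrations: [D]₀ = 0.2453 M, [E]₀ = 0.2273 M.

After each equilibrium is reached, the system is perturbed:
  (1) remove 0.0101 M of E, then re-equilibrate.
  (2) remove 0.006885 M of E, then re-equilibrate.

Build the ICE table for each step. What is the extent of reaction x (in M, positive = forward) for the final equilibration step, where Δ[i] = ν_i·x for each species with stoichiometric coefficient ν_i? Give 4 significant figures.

x = 0.00222 M

Q₀ = 0.1952 vs Keq = 1.6340e-04 ⇒ Q>K, reverse
Step 1:
                  D         E
  I          0.2453    0.2273
  C          0.1325   -0.1987
  E          0.3778   0.02857
  solve Keq expr → x = -0.06624; check Q = 1.6340e-04
Then remove 0.0101 M of E.
Step 2:
                  D         E
  I          0.3778   0.01847
  C       -0.006514  0.009771
  E          0.3713   0.02824
  solve Keq expr → x = 0.003257; check Q = 1.6340e-04
Then remove 0.006885 M of E.
Step 3:
                  D         E
  I          0.3713   0.02136
  C        -0.00444  0.006659
  E          0.3668   0.02802
  solve Keq expr → x = 0.00222; check Q = 1.6340e-04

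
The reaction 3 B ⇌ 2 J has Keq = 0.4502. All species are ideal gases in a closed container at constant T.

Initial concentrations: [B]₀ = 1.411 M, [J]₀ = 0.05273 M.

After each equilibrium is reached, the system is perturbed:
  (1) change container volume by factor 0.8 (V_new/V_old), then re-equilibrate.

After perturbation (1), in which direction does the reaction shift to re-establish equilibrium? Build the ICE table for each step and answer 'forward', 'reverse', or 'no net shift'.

Direction: forward

Q₀ = 9.8977e-04 vs Keq = 0.4502 ⇒ Q<K, forward
Step 1:
                   B          J
  I            1.411    0.05273
  C          -0.6238     0.4159
  E           0.7872     0.4686
  solve Keq expr → x = 0.2079; check Q = 0.4502
Then change container volume by factor 0.8 (V_new/V_old).
Step 2:
                   B          J
  I            0.984     0.5858
  C         -0.04179    0.02786
  E           0.9422     0.6136
  solve Keq expr → x = 0.01393; check Q = 0.4502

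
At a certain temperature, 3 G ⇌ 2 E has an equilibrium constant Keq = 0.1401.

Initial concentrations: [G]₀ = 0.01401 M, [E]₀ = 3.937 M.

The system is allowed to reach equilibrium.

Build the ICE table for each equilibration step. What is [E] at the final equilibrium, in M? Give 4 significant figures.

[E]_eq = 1.946 M

Q₀ = 5.6366e+06 vs Keq = 0.1401 ⇒ Q>K, reverse
Step 1:
                    G           E
  Initial     0.01401       3.937
  Change        2.987      -1.991
  Equil         3.001       1.946
  solve Keq expr → x = -0.9956; check Q = 0.1401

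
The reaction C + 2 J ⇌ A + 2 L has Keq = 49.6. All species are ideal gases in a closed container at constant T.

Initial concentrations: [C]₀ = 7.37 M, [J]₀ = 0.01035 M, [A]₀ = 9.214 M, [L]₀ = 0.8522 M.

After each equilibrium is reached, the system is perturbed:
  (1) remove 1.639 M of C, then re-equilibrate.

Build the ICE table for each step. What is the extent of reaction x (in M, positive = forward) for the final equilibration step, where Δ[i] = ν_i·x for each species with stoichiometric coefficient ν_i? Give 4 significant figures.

Q₀ = 8476 vs Keq = 49.6 ⇒ Q>K, reverse
Step 1:
                    C           J           A           L
  init           7.37     0.01035       9.214      0.8522
  Δ           0.05358      0.1072    -0.05358     -0.1072
  eq            7.424      0.1175        9.16       0.745
  solve Keq expr → x = -0.05358; check Q = 49.6
Then remove 1.639 M of C.
Step 2:
                    C           J           A           L
  init          5.785      0.1175        9.16       0.745
  Δ          0.006571     0.01314   -0.006571    -0.01314
  eq            5.791      0.1307       9.154      0.7319
  solve Keq expr → x = -0.006571; check Q = 49.6

x = -0.006571 M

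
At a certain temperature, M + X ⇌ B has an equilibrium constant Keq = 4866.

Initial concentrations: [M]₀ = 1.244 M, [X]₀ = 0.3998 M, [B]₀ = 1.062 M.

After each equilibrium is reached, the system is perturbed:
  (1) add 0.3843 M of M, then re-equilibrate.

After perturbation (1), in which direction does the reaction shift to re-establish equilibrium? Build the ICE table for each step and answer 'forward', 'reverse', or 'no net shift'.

Direction: forward

Q₀ = 2.135 vs Keq = 4866 ⇒ Q<K, forward
Step 1:
                  M         X         B
  Initial     1.244    0.3998     1.062
  Change    -0.3994   -0.3994    0.3994
  Equil      0.8446 3.5562e-04     1.461
  solve Keq expr → x = 0.3994; check Q = 4866
Then add 0.3843 M of M.
Step 2:
                  M         X         B
  Initial     1.229 3.5562e-04     1.461
  Change  -1.1117e-04 -1.1117e-04 1.1117e-04
  Equil       1.229 2.4445e-04     1.462
  solve Keq expr → x = 1.1117e-04; check Q = 4866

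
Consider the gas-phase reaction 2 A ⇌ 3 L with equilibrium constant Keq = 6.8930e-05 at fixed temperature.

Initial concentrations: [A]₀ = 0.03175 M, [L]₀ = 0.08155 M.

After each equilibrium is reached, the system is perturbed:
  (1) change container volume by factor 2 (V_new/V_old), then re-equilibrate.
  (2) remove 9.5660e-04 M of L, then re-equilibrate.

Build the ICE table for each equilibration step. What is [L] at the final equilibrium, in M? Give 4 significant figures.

[L]_eq = 0.004737 M

Q₀ = 0.538 vs Keq = 6.8930e-05 ⇒ Q>K, reverse
Step 1:
                   A          L
  init       0.03175    0.08155
  Δ          0.04925   -0.07387
  eq           0.081   0.007676
  solve Keq expr → x = -0.02462; check Q = 6.8930e-05
Then change container volume by factor 2 (V_new/V_old).
Step 2:
                   A          L
  init        0.0405   0.003838
  Δ       -6.3144e-04 9.4716e-04
  eq         0.03987   0.004785
  solve Keq expr → x = 3.1572e-04; check Q = 6.8930e-05
Then remove 9.5660e-04 M of L.
Step 3:
                   A          L
  init       0.03987   0.003828
  Δ       -6.0536e-04 9.0804e-04
  eq         0.03926   0.004737
  solve Keq expr → x = 3.0268e-04; check Q = 6.8930e-05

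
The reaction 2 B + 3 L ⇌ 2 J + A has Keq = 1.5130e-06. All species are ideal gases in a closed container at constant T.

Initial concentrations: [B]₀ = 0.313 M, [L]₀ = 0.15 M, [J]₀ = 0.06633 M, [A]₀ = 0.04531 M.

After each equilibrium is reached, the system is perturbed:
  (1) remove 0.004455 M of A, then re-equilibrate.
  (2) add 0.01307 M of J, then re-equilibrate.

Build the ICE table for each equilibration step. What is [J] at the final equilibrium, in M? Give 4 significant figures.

[J]_eq = 0.001515 M

Q₀ = 0.6029 vs Keq = 1.5130e-06 ⇒ Q>K, reverse
Step 1:
                  B         L         J         A
  I           0.313      0.15   0.06633   0.04531
  C         0.06581   0.09872  -0.06581  -0.03291
  E          0.3788    0.2487 5.1893e-04    0.0124
  solve Keq expr → x = -0.03291; check Q = 1.5130e-06
Then remove 0.004455 M of A.
Step 2:
                  B         L         J         A
  I          0.3788    0.2487 5.1893e-04  0.007949
  C       -1.2580e-04 -1.8870e-04 1.2580e-04 6.2901e-05
  E          0.3787    0.2485 6.4473e-04  0.008012
  solve Keq expr → x = 6.2901e-05; check Q = 1.5130e-06
Then add 0.01307 M of J.
Step 3:
                  B         L         J         A
  I          0.3787    0.2485   0.01371  0.008012
  C          0.0122    0.0183   -0.0122   -0.0061
  E          0.3909    0.2668  0.001515  0.001913
  solve Keq expr → x = -0.0061; check Q = 1.5130e-06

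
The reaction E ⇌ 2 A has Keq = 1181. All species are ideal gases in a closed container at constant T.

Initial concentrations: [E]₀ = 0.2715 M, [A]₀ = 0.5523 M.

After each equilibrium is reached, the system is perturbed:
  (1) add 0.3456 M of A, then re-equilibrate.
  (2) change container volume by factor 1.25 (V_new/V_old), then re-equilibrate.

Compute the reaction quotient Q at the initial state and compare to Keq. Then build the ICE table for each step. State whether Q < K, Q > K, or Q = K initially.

Q₀ = 1.124; Q < K (proceeds forward)

Q₀ = 1.124 vs Keq = 1181 ⇒ Q<K, forward
Step 1:
                   E          A
  I           0.2715     0.5523
  C          -0.2705      0.541
  E         0.001012      1.093
  solve Keq expr → x = 0.2705; check Q = 1181
Then add 0.3456 M of A.
Step 2:
                   E          A
  I         0.001012      1.439
  C       7.3740e-04  -0.001475
  E         0.001749      1.437
  solve Keq expr → x = -7.3740e-04; check Q = 1181
Then change container volume by factor 1.25 (V_new/V_old).
Step 3:
                   E          A
  I           0.0014       1.15
  C       -2.7883e-04 5.5766e-04
  E         0.001121       1.15
  solve Keq expr → x = 2.7883e-04; check Q = 1181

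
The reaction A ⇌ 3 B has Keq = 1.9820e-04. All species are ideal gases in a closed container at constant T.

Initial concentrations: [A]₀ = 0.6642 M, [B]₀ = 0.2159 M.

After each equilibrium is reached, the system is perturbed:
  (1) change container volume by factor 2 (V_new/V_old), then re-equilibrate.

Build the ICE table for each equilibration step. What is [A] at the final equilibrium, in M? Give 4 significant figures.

[A]_eq = 0.3543 M

Q₀ = 0.01515 vs Keq = 1.9820e-04 ⇒ Q>K, reverse
Step 1:
                    A           B
  init         0.6642      0.2159
  Δ           0.05456     -0.1637
  eq           0.7188     0.05223
  solve Keq expr → x = -0.05456; check Q = 1.9820e-04
Then change container volume by factor 2 (V_new/V_old).
Step 2:
                    A           B
  init         0.3594     0.02611
  Δ         -0.005048     0.01514
  eq           0.3543     0.04126
  solve Keq expr → x = 0.005048; check Q = 1.9820e-04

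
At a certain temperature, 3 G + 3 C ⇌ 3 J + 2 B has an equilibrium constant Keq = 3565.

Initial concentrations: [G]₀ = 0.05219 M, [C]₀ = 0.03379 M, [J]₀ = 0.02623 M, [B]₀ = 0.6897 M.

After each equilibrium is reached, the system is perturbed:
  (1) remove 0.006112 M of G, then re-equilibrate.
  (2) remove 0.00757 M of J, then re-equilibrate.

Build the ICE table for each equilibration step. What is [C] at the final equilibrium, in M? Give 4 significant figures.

Q₀ = 1565 vs Keq = 3565 ⇒ Q<K, forward
Step 1:
                   G          C          J          B
  I          0.05219    0.03379    0.02623     0.6897
  C        -0.003137  -0.003137   0.003137   0.002091
  E          0.04905    0.03065    0.02937     0.6918
  solve Keq expr → x = 0.001046; check Q = 3565
Then remove 0.006112 M of G.
Step 2:
                   G          C          J          B
  I          0.04294    0.03065    0.02937     0.6918
  C         0.001473   0.001473  -0.001473 -9.8202e-04
  E          0.04441    0.03213    0.02789     0.6908
  solve Keq expr → x = -4.9101e-04; check Q = 3565
Then remove 0.00757 M of J.
Step 3:
                   G          C          J          B
  I          0.04441    0.03213    0.02032     0.6908
  C        -0.003089  -0.003089   0.003089   0.002059
  E          0.04133    0.02904    0.02341     0.6929
  solve Keq expr → x = 0.00103; check Q = 3565

[C]_eq = 0.02904 M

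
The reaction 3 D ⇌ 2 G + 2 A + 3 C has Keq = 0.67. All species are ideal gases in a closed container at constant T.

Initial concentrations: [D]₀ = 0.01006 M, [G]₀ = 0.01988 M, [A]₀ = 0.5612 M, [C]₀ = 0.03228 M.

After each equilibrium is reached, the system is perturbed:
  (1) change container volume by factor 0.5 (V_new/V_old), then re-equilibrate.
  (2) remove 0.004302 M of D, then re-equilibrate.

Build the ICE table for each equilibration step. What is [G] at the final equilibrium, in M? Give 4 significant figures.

[G]_eq = 0.04322 M

Q₀ = 0.004112 vs Keq = 0.67 ⇒ Q<K, forward
Step 1:
                  D         G         A         C
  I         0.01006   0.01988    0.5612   0.03228
  C       -0.007418  0.004945  0.004945  0.007418
  E        0.002642   0.02483    0.5661    0.0397
  solve Keq expr → x = 0.002473; check Q = 0.67
Then change container volume by factor 0.5 (V_new/V_old).
Step 2:
                  D         G         A         C
  I        0.005284   0.04965     1.132    0.0794
  C        0.006257 -0.004171 -0.004171 -0.006257
  E         0.01154   0.04548     1.128   0.07314
  solve Keq expr → x = -0.002086; check Q = 0.67
Then remove 0.004302 M of D.
Step 3:
                  D         G         A         C
  I        0.007239   0.04548     1.128   0.07314
  C        0.003386 -0.002257 -0.002257 -0.003386
  E         0.01063   0.04322     1.126   0.06975
  solve Keq expr → x = -0.001129; check Q = 0.67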